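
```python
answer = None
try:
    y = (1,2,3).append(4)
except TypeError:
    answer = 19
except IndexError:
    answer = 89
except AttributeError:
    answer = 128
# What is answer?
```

Step-by-step execution trace:
1. `y = (1,2,3).append(4)` raises AttributeError.
2. `except TypeError` does not match AttributeError; skipped.
3. `except IndexError` does not match AttributeError; skipped.
4. `except AttributeError` matches → answer = 128.
Result: 128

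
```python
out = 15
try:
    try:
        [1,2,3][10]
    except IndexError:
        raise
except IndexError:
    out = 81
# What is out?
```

Step-by-step execution trace:
1. Inner try: `[1,2,3][10]` raises IndexError.
2. Inner `except IndexError` matches; bare `raise` re-raises the same IndexError.
3. Outer `except IndexError` matches → out = 81.
Result: 81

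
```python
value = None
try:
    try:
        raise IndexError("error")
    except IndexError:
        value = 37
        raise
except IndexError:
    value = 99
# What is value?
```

Step-by-step execution trace:
1. Inner try: `raise IndexError("error")` raises IndexError.
2. Inner `except IndexError` matches → value = 37.
3. bare `raise` re-raises the same IndexError.
4. Outer `except IndexError` matches → value = 99.
Result: 99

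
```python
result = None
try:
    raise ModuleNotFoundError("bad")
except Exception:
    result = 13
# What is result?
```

Step-by-step execution trace:
1. `raise ModuleNotFoundError(...)` raises ModuleNotFoundError.
2. `except Exception` matches (ModuleNotFoundError is a subclass of Exception) → result = 13.
Result: 13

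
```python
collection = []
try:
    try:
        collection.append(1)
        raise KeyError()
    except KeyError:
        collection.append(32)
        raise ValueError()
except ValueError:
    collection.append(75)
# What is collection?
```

Step-by-step execution trace:
1. Inner try: `collection.append(1)` → collection = [1].
2. `raise KeyError()` raises KeyError.
3. Inner `except KeyError` matches → `collection.append(32)` → collection = [1, 32].
4. `raise ValueError()` raises ValueError; propagates to outer try.
5. Outer `except ValueError` matches → `collection.append(75)` → collection = [1, 32, 75].
Result: [1, 32, 75]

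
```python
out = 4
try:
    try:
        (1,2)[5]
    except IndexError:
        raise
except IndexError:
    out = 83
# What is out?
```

Step-by-step execution trace:
1. Inner try: `(1,2)[5]` raises IndexError.
2. Inner `except IndexError` matches; bare `raise` re-raises the same IndexError.
3. Outer `except IndexError` matches → out = 83.
Result: 83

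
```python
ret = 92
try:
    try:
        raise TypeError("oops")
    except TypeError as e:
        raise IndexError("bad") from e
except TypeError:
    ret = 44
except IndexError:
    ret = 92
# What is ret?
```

Step-by-step execution trace:
1. Inner try raises TypeError; inner `except TypeError as e` catches it.
2. `raise IndexError(...) from e` raises IndexError (TypeError is attached as __cause__, but only IndexError is active).
3. Outer `except TypeError` does not match IndexError; skipped.
4. Outer `except IndexError` matches → ret = 92.
Result: 92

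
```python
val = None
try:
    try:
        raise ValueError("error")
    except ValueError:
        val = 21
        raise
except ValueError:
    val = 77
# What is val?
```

Step-by-step execution trace:
1. Inner try: `raise ValueError("error")` raises ValueError.
2. Inner `except ValueError` matches → val = 21.
3. bare `raise` re-raises the same ValueError.
4. Outer `except ValueError` matches → val = 77.
Result: 77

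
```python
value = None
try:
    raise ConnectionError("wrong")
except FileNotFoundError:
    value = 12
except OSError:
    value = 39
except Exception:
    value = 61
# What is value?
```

Step-by-step execution trace:
1. `raise ConnectionError(...)` raises ConnectionError.
2. `except FileNotFoundError` does not match (ConnectionError is not a subclass of FileNotFoundError); skipped.
3. `except OSError` matches (ConnectionError is a subclass of OSError) → value = 39.
4. `except Exception` is not reached.
Result: 39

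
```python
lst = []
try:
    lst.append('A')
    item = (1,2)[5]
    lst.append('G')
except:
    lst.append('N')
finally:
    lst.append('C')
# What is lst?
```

Step-by-step execution trace:
1. try: `lst.append('A')` → lst = ['A'].
2. `item = (1,2)[5]` raises IndexError; `lst.append('G')` is not reached.
3. bare `except` matches → `lst.append('N')` → lst = ['A', 'N'].
4. finally always runs: `lst.append('C')` → lst = ['A', 'N', 'C'].
Result: ['A', 'N', 'C']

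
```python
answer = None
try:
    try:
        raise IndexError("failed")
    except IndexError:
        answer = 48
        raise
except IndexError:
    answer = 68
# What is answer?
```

Step-by-step execution trace:
1. Inner try: `raise IndexError("failed")` raises IndexError.
2. Inner `except IndexError` matches → answer = 48.
3. bare `raise` re-raises the same IndexError.
4. Outer `except IndexError` matches → answer = 68.
Result: 68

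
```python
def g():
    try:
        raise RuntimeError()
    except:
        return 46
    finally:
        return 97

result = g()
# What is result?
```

Step-by-step execution trace:
1. `g()` enters try: `raise RuntimeError()` raises RuntimeError.
2. bare `except` matches → `return 46` sets pending return value 46.
3. Before returning, `finally: return 97` runs and overrides the pending return.
4. g() returns 97 → result = 97.
Result: 97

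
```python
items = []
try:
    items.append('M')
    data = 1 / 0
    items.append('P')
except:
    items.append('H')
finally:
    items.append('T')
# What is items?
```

Step-by-step execution trace:
1. try: `items.append('M')` → items = ['M'].
2. `data = 1 / 0` raises ZeroDivisionError; `items.append('P')` is not reached.
3. bare `except` matches → `items.append('H')` → items = ['M', 'H'].
4. finally always runs: `items.append('T')` → items = ['M', 'H', 'T'].
Result: ['M', 'H', 'T']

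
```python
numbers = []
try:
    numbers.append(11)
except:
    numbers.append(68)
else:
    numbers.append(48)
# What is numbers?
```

Step-by-step execution trace:
1. try: `numbers.append(11)` → numbers = [11]. No exception raised.
2. `except` is skipped.
3. `else` runs (try completed without exception): `numbers.append(48)` → numbers = [11, 48].
Result: [11, 48]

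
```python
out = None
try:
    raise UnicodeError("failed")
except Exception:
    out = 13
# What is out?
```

Step-by-step execution trace:
1. `raise UnicodeError(...)` raises UnicodeError.
2. `except Exception` matches (UnicodeError is a subclass of Exception) → out = 13.
Result: 13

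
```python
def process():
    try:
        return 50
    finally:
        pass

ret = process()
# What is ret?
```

Step-by-step execution trace:
1. `process()` enters try: `return 50` sets pending return value 50.
2. Before returning, `finally: pass` runs (no effect).
3. process() returns 50 → ret = 50.
Result: 50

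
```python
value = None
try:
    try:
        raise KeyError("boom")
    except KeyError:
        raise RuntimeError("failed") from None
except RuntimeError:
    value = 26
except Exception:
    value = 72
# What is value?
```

Step-by-step execution trace:
1. Inner try raises KeyError; inner `except KeyError` catches it.
2. `raise RuntimeError(...) from None` raises RuntimeError (from None suppresses __context__, but the active exception is still RuntimeError).
3. Outer `except RuntimeError` matches → value = 26.
4. `except Exception` is not reached.
Result: 26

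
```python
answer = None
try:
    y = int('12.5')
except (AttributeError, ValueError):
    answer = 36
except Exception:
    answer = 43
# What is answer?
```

Step-by-step execution trace:
1. `y = int('12.5')` raises ValueError.
2. `except (AttributeError, ValueError)` matches (ValueError is in the tuple) → answer = 36.
3. `except Exception` is not reached.
Result: 36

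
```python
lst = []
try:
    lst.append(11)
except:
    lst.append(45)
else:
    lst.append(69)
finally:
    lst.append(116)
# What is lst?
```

Step-by-step execution trace:
1. try: `lst.append(11)` → lst = [11]. No exception raised.
2. `except` is skipped.
3. `else` runs: `lst.append(69)` → lst = [11, 69].
4. `finally` always runs: `lst.append(116)` → lst = [11, 69, 116].
Result: [11, 69, 116]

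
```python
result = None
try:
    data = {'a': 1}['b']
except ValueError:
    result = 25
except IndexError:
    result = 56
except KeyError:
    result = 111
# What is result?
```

Step-by-step execution trace:
1. `data = {'a': 1}['b']` raises KeyError.
2. `except ValueError` does not match KeyError; skipped.
3. `except IndexError` does not match KeyError; skipped.
4. `except KeyError` matches → result = 111.
Result: 111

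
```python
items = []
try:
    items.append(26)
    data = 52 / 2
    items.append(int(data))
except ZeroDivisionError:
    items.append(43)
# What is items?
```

Step-by-step execution trace:
1. try: `items.append(26)` → items = [26].
2. `data = 52 / 2` → data = 26.0. No exception raised.
3. `items.append(int(data))` → items = [26, 26].
4. `except ZeroDivisionError` is skipped (no exception was raised).
Result: [26, 26]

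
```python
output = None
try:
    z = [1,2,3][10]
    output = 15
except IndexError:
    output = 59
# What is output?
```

Step-by-step execution trace:
1. `z = [1,2,3][10]` raises IndexError.
2. `output = 15` is not reached.
3. `except IndexError` matches → output = 59.
Result: 59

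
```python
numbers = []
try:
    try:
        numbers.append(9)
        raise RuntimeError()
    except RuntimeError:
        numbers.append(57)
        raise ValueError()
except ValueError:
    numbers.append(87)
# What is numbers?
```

Step-by-step execution trace:
1. Inner try: `numbers.append(9)` → numbers = [9].
2. `raise RuntimeError()` raises RuntimeError.
3. Inner `except RuntimeError` matches → `numbers.append(57)` → numbers = [9, 57].
4. `raise ValueError()` raises ValueError; propagates to outer try.
5. Outer `except ValueError` matches → `numbers.append(87)` → numbers = [9, 57, 87].
Result: [9, 57, 87]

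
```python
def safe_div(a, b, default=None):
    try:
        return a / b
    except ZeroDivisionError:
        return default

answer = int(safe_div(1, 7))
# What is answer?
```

Step-by-step execution trace:
1. `safe_div(1, 7)` enters try: `return 1 / 7` → returns 0.14285714285714285. No exception raised.
2. `except ZeroDivisionError` is skipped.
3. `int(0.14285714285714285)` → 0 → answer = 0.
Result: 0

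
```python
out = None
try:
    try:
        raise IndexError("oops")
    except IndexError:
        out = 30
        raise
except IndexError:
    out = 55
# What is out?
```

Step-by-step execution trace:
1. Inner try: `raise IndexError("oops")` raises IndexError.
2. Inner `except IndexError` matches → out = 30.
3. bare `raise` re-raises the same IndexError.
4. Outer `except IndexError` matches → out = 55.
Result: 55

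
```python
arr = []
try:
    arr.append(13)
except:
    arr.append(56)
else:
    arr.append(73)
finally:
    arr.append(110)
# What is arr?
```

Step-by-step execution trace:
1. try: `arr.append(13)` → arr = [13]. No exception raised.
2. `except` is skipped.
3. `else` runs: `arr.append(73)` → arr = [13, 73].
4. `finally` always runs: `arr.append(110)` → arr = [13, 73, 110].
Result: [13, 73, 110]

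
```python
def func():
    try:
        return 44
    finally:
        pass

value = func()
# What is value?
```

Step-by-step execution trace:
1. `func()` enters try: `return 44` sets pending return value 44.
2. Before returning, `finally: pass` runs (no effect).
3. func() returns 44 → value = 44.
Result: 44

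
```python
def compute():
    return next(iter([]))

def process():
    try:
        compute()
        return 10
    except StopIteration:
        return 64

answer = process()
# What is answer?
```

Step-by-step execution trace:
1. `process()` calls `compute()`.
2. `compute()` evaluates `next(iter([]))`, which raises StopIteration; it propagates to the caller.
3. `return 10` is not reached.
4. `except StopIteration` in process matches → returns 64.
5. answer = 64.
Result: 64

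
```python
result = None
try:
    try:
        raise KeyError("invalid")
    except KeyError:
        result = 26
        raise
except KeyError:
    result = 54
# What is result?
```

Step-by-step execution trace:
1. Inner try: `raise KeyError("invalid")` raises KeyError.
2. Inner `except KeyError` matches → result = 26.
3. bare `raise` re-raises the same KeyError.
4. Outer `except KeyError` matches → result = 54.
Result: 54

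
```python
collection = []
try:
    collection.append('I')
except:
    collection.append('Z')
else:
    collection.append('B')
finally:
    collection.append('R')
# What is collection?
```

Step-by-step execution trace:
1. try: `collection.append('I')` → collection = ['I']. No exception raised.
2. `except` is skipped.
3. `else` runs: `collection.append('B')` → collection = ['I', 'B'].
4. `finally` always runs: `collection.append('R')` → collection = ['I', 'B', 'R'].
Result: ['I', 'B', 'R']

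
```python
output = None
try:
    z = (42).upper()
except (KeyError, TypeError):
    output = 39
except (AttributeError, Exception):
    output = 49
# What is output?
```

Step-by-step execution trace:
1. `z = (42).upper()` raises AttributeError.
2. `except (KeyError, TypeError)` does not match AttributeError; skipped.
3. `except (AttributeError, Exception)` matches (AttributeError is in the tuple) → output = 49.
Result: 49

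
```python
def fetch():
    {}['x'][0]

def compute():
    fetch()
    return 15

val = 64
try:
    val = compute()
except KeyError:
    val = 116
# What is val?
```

Step-by-step execution trace:
1. val starts at 64.
2. try: `compute()` calls `fetch()`.
3. `fetch()` evaluates `{}['x'][0]`, which raises KeyError; it propagates through compute (uncaught).
4. `return 15` in compute is not reached; the assignment to val does not complete.
5. `except KeyError` matches → val = 116.
Result: 116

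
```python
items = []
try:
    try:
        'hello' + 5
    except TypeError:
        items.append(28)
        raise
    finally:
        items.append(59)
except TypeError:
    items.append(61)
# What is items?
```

Step-by-step execution trace:
1. Inner try: `'hello' + 5` raises TypeError.
2. Inner `except TypeError` matches → `items.append(28)` → items = [28].
3. bare `raise` re-raises TypeError.
4. Inner `finally` runs during unwinding: `items.append(59)` → items = [28, 59].
5. Outer `except TypeError` matches → `items.append(61)` → items = [28, 59, 61].
Result: [28, 59, 61]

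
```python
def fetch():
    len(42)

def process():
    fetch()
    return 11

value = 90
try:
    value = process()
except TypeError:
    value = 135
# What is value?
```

Step-by-step execution trace:
1. value starts at 90.
2. try: `process()` calls `fetch()`.
3. `fetch()` evaluates `len(42)`, which raises TypeError; it propagates through process (uncaught).
4. `return 11` in process is not reached; the assignment to value does not complete.
5. `except TypeError` matches → value = 135.
Result: 135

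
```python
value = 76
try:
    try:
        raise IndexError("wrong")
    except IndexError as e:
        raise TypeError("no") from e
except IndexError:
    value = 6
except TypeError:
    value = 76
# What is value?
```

Step-by-step execution trace:
1. Inner try raises IndexError; inner `except IndexError as e` catches it.
2. `raise TypeError(...) from e` raises TypeError (IndexError is attached as __cause__, but only TypeError is active).
3. Outer `except IndexError` does not match TypeError; skipped.
4. Outer `except TypeError` matches → value = 76.
Result: 76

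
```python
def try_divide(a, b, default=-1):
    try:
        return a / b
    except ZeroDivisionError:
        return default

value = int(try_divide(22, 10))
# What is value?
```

Step-by-step execution trace:
1. `try_divide(22, 10)` enters try: `return 22 / 10` → returns 2.2. No exception raised.
2. `except ZeroDivisionError` is skipped.
3. `int(2.2)` → 2 → value = 2.
Result: 2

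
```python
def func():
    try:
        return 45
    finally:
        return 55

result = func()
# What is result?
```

Step-by-step execution trace:
1. `func()` enters try: `return 45` sets pending return value 45.
2. Before returning, `finally: return 55` runs and overrides the pending return.
3. func() returns 55 → result = 55.
Result: 55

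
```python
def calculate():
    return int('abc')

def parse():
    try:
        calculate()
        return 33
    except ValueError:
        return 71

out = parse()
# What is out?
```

Step-by-step execution trace:
1. `parse()` calls `calculate()`.
2. `calculate()` evaluates `int('abc')`, which raises ValueError; it propagates to the caller.
3. `return 33` is not reached.
4. `except ValueError` in parse matches → returns 71.
5. out = 71.
Result: 71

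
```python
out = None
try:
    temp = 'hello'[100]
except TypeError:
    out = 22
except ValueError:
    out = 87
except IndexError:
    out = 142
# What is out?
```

Step-by-step execution trace:
1. `temp = 'hello'[100]` raises IndexError.
2. `except TypeError` does not match IndexError; skipped.
3. `except ValueError` does not match IndexError; skipped.
4. `except IndexError` matches → out = 142.
Result: 142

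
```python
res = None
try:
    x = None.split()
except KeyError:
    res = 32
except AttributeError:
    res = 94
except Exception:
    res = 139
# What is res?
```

Step-by-step execution trace:
1. `x = None.split()` raises AttributeError.
2. `except KeyError` does not match AttributeError; skipped.
3. `except AttributeError` matches → res = 94.
4. Remaining except clauses are skipped.
Result: 94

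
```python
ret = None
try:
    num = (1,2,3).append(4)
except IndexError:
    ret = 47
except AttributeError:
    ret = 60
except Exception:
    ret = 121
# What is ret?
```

Step-by-step execution trace:
1. `num = (1,2,3).append(4)` raises AttributeError.
2. `except IndexError` does not match AttributeError; skipped.
3. `except AttributeError` matches → ret = 60.
4. Remaining except clauses are skipped.
Result: 60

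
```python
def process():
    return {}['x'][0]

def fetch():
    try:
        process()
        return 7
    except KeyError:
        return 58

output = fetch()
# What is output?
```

Step-by-step execution trace:
1. `fetch()` calls `process()`.
2. `process()` evaluates `{}['x'][0]`, which raises KeyError; it propagates to the caller.
3. `return 7` is not reached.
4. `except KeyError` in fetch matches → returns 58.
5. output = 58.
Result: 58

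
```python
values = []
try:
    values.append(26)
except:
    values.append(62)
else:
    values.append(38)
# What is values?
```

Step-by-step execution trace:
1. try: `values.append(26)` → values = [26]. No exception raised.
2. `except` is skipped.
3. `else` runs (try completed without exception): `values.append(38)` → values = [26, 38].
Result: [26, 38]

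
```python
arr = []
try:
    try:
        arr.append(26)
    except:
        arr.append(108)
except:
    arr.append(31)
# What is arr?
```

Step-by-step execution trace:
1. Inner try: `arr.append(26)` → arr = [26]. No exception raised.
2. Inner `except` is skipped.
3. Inner try completes normally; outer `except` is skipped.
Result: [26]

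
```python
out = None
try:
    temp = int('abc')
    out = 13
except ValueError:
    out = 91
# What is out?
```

Step-by-step execution trace:
1. `temp = int('abc')` raises ValueError.
2. `out = 13` is not reached.
3. `except ValueError` matches → out = 91.
Result: 91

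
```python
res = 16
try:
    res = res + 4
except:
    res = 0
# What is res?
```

Step-by-step execution trace:
1. res starts at 16.
2. try: `res = res + 4` → res = 20. No exception raised.
3. `except` is skipped.
Result: 20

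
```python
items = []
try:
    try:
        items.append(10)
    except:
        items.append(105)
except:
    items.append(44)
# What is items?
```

Step-by-step execution trace:
1. Inner try: `items.append(10)` → items = [10]. No exception raised.
2. Inner `except` is skipped.
3. Inner try completes normally; outer `except` is skipped.
Result: [10]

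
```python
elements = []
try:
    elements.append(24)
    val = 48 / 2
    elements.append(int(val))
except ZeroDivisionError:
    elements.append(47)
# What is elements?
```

Step-by-step execution trace:
1. try: `elements.append(24)` → elements = [24].
2. `val = 48 / 2` → val = 24.0. No exception raised.
3. `elements.append(int(val))` → elements = [24, 24].
4. `except ZeroDivisionError` is skipped (no exception was raised).
Result: [24, 24]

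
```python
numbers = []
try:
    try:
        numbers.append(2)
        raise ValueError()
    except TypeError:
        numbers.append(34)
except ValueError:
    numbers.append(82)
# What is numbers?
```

Step-by-step execution trace:
1. Inner try: `numbers.append(2)` → numbers = [2].
2. `raise ValueError()` raises ValueError.
3. Inner `except TypeError` does not match ValueError; exception propagates to outer try.
4. Outer `except ValueError` matches → `numbers.append(82)` → numbers = [2, 82].
Result: [2, 82]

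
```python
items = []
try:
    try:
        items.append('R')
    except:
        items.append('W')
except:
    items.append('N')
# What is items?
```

Step-by-step execution trace:
1. Inner try: `items.append('R')` → items = ['R']. No exception raised.
2. Inner `except` is skipped.
3. Inner try completes normally; outer `except` is skipped.
Result: ['R']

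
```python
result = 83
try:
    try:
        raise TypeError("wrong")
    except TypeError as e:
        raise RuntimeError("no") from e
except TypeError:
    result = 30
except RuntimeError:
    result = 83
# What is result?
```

Step-by-step execution trace:
1. Inner try raises TypeError; inner `except TypeError as e` catches it.
2. `raise RuntimeError(...) from e` raises RuntimeError (TypeError is attached as __cause__, but only RuntimeError is active).
3. Outer `except TypeError` does not match RuntimeError; skipped.
4. Outer `except RuntimeError` matches → result = 83.
Result: 83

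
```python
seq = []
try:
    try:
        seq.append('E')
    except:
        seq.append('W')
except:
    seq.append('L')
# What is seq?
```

Step-by-step execution trace:
1. Inner try: `seq.append('E')` → seq = ['E']. No exception raised.
2. Inner `except` is skipped.
3. Inner try completes normally; outer `except` is skipped.
Result: ['E']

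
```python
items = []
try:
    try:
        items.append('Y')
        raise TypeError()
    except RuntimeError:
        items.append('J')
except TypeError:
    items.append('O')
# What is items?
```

Step-by-step execution trace:
1. Inner try: `items.append('Y')` → items = ['Y'].
2. `raise TypeError()` raises TypeError.
3. Inner `except RuntimeError` does not match TypeError; exception propagates to outer try.
4. Outer `except TypeError` matches → `items.append('O')` → items = ['Y', 'O'].
Result: ['Y', 'O']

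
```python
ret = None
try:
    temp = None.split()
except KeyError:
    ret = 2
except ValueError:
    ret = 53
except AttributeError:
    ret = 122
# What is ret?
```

Step-by-step execution trace:
1. `temp = None.split()` raises AttributeError.
2. `except KeyError` does not match AttributeError; skipped.
3. `except ValueError` does not match AttributeError; skipped.
4. `except AttributeError` matches → ret = 122.
Result: 122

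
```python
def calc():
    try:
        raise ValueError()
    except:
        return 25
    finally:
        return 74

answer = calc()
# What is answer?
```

Step-by-step execution trace:
1. `calc()` enters try: `raise ValueError()` raises ValueError.
2. bare `except` matches → `return 25` sets pending return value 25.
3. Before returning, `finally: return 74` runs and overrides the pending return.
4. calc() returns 74 → answer = 74.
Result: 74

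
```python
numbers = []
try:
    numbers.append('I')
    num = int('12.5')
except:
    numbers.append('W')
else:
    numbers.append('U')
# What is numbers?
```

Step-by-step execution trace:
1. try: `numbers.append('I')` → numbers = ['I'].
2. `num = int('12.5')` raises ValueError.
3. bare `except` matches → `numbers.append('W')` → numbers = ['I', 'W'].
4. `else` is skipped (an exception was raised).
Result: ['I', 'W']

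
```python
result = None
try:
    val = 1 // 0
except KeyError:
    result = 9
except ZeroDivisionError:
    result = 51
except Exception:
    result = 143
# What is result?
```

Step-by-step execution trace:
1. `val = 1 // 0` raises ZeroDivisionError.
2. `except KeyError` does not match ZeroDivisionError; skipped.
3. `except ZeroDivisionError` matches → result = 51.
4. Remaining except clauses are skipped.
Result: 51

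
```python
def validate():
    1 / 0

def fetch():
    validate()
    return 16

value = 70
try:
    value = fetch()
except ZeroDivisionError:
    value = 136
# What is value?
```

Step-by-step execution trace:
1. value starts at 70.
2. try: `fetch()` calls `validate()`.
3. `validate()` evaluates `1 / 0`, which raises ZeroDivisionError; it propagates through fetch (uncaught).
4. `return 16` in fetch is not reached; the assignment to value does not complete.
5. `except ZeroDivisionError` matches → value = 136.
Result: 136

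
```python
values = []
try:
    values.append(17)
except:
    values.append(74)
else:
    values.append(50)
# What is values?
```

Step-by-step execution trace:
1. try: `values.append(17)` → values = [17]. No exception raised.
2. `except` is skipped.
3. `else` runs (try completed without exception): `values.append(50)` → values = [17, 50].
Result: [17, 50]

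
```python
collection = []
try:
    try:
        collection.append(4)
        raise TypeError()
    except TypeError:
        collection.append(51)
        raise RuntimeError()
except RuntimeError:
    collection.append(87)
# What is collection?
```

Step-by-step execution trace:
1. Inner try: `collection.append(4)` → collection = [4].
2. `raise TypeError()` raises TypeError.
3. Inner `except TypeError` matches → `collection.append(51)` → collection = [4, 51].
4. `raise RuntimeError()` raises RuntimeError; propagates to outer try.
5. Outer `except RuntimeError` matches → `collection.append(87)` → collection = [4, 51, 87].
Result: [4, 51, 87]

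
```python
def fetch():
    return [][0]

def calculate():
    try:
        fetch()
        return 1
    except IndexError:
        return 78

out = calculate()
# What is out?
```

Step-by-step execution trace:
1. `calculate()` calls `fetch()`.
2. `fetch()` evaluates `[][0]`, which raises IndexError; it propagates to the caller.
3. `return 1` is not reached.
4. `except IndexError` in calculate matches → returns 78.
5. out = 78.
Result: 78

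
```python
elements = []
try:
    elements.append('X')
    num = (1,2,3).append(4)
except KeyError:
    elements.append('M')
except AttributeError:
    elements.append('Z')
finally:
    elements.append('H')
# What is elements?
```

Step-by-step execution trace:
1. try: `elements.append('X')` → elements = ['X'].
2. `num = (1,2,3).append(4)` raises AttributeError.
3. `except KeyError` does not match AttributeError; skipped.
4. `except AttributeError` matches → `elements.append('Z')` → elements = ['X', 'Z'].
5. finally always runs: `elements.append('H')` → elements = ['X', 'Z', 'H'].
Result: ['X', 'Z', 'H']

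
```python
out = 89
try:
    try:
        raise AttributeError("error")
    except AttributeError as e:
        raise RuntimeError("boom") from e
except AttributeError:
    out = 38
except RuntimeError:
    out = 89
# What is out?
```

Step-by-step execution trace:
1. Inner try raises AttributeError; inner `except AttributeError as e` catches it.
2. `raise RuntimeError(...) from e` raises RuntimeError (AttributeError is attached as __cause__, but only RuntimeError is active).
3. Outer `except AttributeError` does not match RuntimeError; skipped.
4. Outer `except RuntimeError` matches → out = 89.
Result: 89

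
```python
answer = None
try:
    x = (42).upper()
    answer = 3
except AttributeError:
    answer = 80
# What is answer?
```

Step-by-step execution trace:
1. `x = (42).upper()` raises AttributeError.
2. `answer = 3` is not reached.
3. `except AttributeError` matches → answer = 80.
Result: 80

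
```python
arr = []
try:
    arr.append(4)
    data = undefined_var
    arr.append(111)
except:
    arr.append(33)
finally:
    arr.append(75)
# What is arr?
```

Step-by-step execution trace:
1. try: `arr.append(4)` → arr = [4].
2. `data = undefined_var` raises NameError; `arr.append(111)` is not reached.
3. bare `except` matches → `arr.append(33)` → arr = [4, 33].
4. finally always runs: `arr.append(75)` → arr = [4, 33, 75].
Result: [4, 33, 75]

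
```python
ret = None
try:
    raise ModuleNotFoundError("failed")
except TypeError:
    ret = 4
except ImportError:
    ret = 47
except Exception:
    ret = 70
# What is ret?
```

Step-by-step execution trace:
1. `raise ModuleNotFoundError(...)` raises ModuleNotFoundError.
2. `except TypeError` does not match (ModuleNotFoundError is not a subclass of TypeError); skipped.
3. `except ImportError` matches (ModuleNotFoundError is a subclass of ImportError) → ret = 47.
4. `except Exception` is not reached.
Result: 47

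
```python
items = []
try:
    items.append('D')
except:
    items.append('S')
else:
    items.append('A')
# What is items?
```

Step-by-step execution trace:
1. try: `items.append('D')` → items = ['D']. No exception raised.
2. `except` is skipped.
3. `else` runs (try completed without exception): `items.append('A')` → items = ['D', 'A'].
Result: ['D', 'A']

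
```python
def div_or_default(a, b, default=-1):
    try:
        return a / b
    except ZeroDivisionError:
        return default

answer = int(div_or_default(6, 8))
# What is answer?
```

Step-by-step execution trace:
1. `div_or_default(6, 8)` enters try: `return 6 / 8` → returns 0.75. No exception raised.
2. `except ZeroDivisionError` is skipped.
3. `int(0.75)` → 0 → answer = 0.
Result: 0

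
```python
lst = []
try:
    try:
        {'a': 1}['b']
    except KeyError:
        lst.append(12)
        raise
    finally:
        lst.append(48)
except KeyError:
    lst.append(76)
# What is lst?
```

Step-by-step execution trace:
1. Inner try: `{'a': 1}['b']` raises KeyError.
2. Inner `except KeyError` matches → `lst.append(12)` → lst = [12].
3. bare `raise` re-raises KeyError.
4. Inner `finally` runs during unwinding: `lst.append(48)` → lst = [12, 48].
5. Outer `except KeyError` matches → `lst.append(76)` → lst = [12, 48, 76].
Result: [12, 48, 76]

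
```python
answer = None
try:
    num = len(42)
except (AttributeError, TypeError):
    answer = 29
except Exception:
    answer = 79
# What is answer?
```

Step-by-step execution trace:
1. `num = len(42)` raises TypeError.
2. `except (AttributeError, TypeError)` matches (TypeError is in the tuple) → answer = 29.
3. `except Exception` is not reached.
Result: 29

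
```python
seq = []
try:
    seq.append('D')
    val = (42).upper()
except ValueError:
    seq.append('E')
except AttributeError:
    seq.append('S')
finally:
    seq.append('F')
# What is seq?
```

Step-by-step execution trace:
1. try: `seq.append('D')` → seq = ['D'].
2. `val = (42).upper()` raises AttributeError.
3. `except ValueError` does not match AttributeError; skipped.
4. `except AttributeError` matches → `seq.append('S')` → seq = ['D', 'S'].
5. finally always runs: `seq.append('F')` → seq = ['D', 'S', 'F'].
Result: ['D', 'S', 'F']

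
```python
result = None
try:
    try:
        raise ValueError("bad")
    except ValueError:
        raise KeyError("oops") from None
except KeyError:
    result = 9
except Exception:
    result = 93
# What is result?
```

Step-by-step execution trace:
1. Inner try raises ValueError; inner `except ValueError` catches it.
2. `raise KeyError(...) from None` raises KeyError (from None suppresses __context__, but the active exception is still KeyError).
3. Outer `except KeyError` matches → result = 9.
4. `except Exception` is not reached.
Result: 9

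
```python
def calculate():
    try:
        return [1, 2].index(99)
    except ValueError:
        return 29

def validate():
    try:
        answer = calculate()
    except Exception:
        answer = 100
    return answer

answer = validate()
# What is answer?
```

Step-by-step execution trace:
1. `validate()` calls `calculate()`.
2. In calculate: `[1, 2].index(99)` raises ValueError; `except ValueError` catches it → returns 29.
3. In validate: `answer = calculate()` → answer = 29. No exception reaches validate.
4. `except Exception` is skipped; validate returns 29.
5. answer = 29.
Result: 29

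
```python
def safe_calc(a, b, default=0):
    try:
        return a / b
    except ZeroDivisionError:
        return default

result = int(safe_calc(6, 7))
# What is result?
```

Step-by-step execution trace:
1. `safe_calc(6, 7)` enters try: `return 6 / 7` → returns 0.8571428571428571. No exception raised.
2. `except ZeroDivisionError` is skipped.
3. `int(0.8571428571428571)` → 0 → result = 0.
Result: 0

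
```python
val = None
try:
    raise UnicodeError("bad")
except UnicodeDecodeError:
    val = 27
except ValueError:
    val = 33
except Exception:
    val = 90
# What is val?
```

Step-by-step execution trace:
1. `raise UnicodeError(...)` raises UnicodeError.
2. `except UnicodeDecodeError` does not match (UnicodeError is not a subclass of UnicodeDecodeError); skipped.
3. `except ValueError` matches (UnicodeError is a subclass of ValueError) → val = 33.
4. `except Exception` is not reached.
Result: 33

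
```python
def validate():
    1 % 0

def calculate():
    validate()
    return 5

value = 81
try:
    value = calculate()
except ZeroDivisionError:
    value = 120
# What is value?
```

Step-by-step execution trace:
1. value starts at 81.
2. try: `calculate()` calls `validate()`.
3. `validate()` evaluates `1 % 0`, which raises ZeroDivisionError; it propagates through calculate (uncaught).
4. `return 5` in calculate is not reached; the assignment to value does not complete.
5. `except ZeroDivisionError` matches → value = 120.
Result: 120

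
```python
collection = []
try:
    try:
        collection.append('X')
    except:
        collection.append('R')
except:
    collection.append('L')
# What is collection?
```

Step-by-step execution trace:
1. Inner try: `collection.append('X')` → collection = ['X']. No exception raised.
2. Inner `except` is skipped.
3. Inner try completes normally; outer `except` is skipped.
Result: ['X']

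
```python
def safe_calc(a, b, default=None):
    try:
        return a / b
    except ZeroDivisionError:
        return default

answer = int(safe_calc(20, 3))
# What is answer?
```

Step-by-step execution trace:
1. `safe_calc(20, 3)` enters try: `return 20 / 3` → returns 6.666666666666667. No exception raised.
2. `except ZeroDivisionError` is skipped.
3. `int(6.666666666666667)` → 6 → answer = 6.
Result: 6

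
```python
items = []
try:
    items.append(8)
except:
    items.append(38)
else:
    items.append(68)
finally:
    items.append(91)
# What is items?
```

Step-by-step execution trace:
1. try: `items.append(8)` → items = [8]. No exception raised.
2. `except` is skipped.
3. `else` runs: `items.append(68)` → items = [8, 68].
4. `finally` always runs: `items.append(91)` → items = [8, 68, 91].
Result: [8, 68, 91]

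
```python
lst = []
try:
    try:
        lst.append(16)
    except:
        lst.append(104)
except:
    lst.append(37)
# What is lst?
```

Step-by-step execution trace:
1. Inner try: `lst.append(16)` → lst = [16]. No exception raised.
2. Inner `except` is skipped.
3. Inner try completes normally; outer `except` is skipped.
Result: [16]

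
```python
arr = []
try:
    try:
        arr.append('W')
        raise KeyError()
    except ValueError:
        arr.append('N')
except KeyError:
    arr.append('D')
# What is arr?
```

Step-by-step execution trace:
1. Inner try: `arr.append('W')` → arr = ['W'].
2. `raise KeyError()` raises KeyError.
3. Inner `except ValueError` does not match KeyError; exception propagates to outer try.
4. Outer `except KeyError` matches → `arr.append('D')` → arr = ['W', 'D'].
Result: ['W', 'D']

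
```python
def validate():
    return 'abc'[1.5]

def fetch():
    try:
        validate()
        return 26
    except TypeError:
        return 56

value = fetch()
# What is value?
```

Step-by-step execution trace:
1. `fetch()` calls `validate()`.
2. `validate()` evaluates `'abc'[1.5]`, which raises TypeError; it propagates to the caller.
3. `return 26` is not reached.
4. `except TypeError` in fetch matches → returns 56.
5. value = 56.
Result: 56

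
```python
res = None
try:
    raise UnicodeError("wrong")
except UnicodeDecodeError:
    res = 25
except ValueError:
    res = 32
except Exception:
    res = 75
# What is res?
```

Step-by-step execution trace:
1. `raise UnicodeError(...)` raises UnicodeError.
2. `except UnicodeDecodeError` does not match (UnicodeError is not a subclass of UnicodeDecodeError); skipped.
3. `except ValueError` matches (UnicodeError is a subclass of ValueError) → res = 32.
4. `except Exception` is not reached.
Result: 32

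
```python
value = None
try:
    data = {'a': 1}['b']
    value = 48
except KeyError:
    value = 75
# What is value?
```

Step-by-step execution trace:
1. `data = {'a': 1}['b']` raises KeyError.
2. `value = 48` is not reached.
3. `except KeyError` matches → value = 75.
Result: 75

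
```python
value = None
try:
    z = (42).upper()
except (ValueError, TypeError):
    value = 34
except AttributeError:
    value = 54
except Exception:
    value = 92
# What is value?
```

Step-by-step execution trace:
1. `z = (42).upper()` raises AttributeError.
2. `except (ValueError, TypeError)` does not match AttributeError; skipped.
3. `except AttributeError` matches (exact type match) → value = 54.
4. `except Exception` is not reached.
Result: 54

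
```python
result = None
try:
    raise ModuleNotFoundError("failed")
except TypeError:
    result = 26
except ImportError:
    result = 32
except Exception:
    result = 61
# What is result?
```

Step-by-step execution trace:
1. `raise ModuleNotFoundError(...)` raises ModuleNotFoundError.
2. `except TypeError` does not match (ModuleNotFoundError is not a subclass of TypeError); skipped.
3. `except ImportError` matches (ModuleNotFoundError is a subclass of ImportError) → result = 32.
4. `except Exception` is not reached.
Result: 32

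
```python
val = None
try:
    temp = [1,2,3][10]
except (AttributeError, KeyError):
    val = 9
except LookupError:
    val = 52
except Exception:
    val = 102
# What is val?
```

Step-by-step execution trace:
1. `temp = [1,2,3][10]` raises IndexError.
2. `except (AttributeError, KeyError)` does not match IndexError; skipped.
3. `except LookupError` matches (IndexError is a subclass of LookupError) → val = 52.
4. `except Exception` is not reached.
Result: 52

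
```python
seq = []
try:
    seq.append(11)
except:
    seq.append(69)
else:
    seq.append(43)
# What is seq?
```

Step-by-step execution trace:
1. try: `seq.append(11)` → seq = [11]. No exception raised.
2. `except` is skipped.
3. `else` runs (try completed without exception): `seq.append(43)` → seq = [11, 43].
Result: [11, 43]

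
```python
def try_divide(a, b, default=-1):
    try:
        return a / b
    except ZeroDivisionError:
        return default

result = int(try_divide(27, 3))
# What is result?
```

Step-by-step execution trace:
1. `try_divide(27, 3)` enters try: `return 27 / 3` → returns 9.0. No exception raised.
2. `except ZeroDivisionError` is skipped.
3. `int(9.0)` → 9 → result = 9.
Result: 9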